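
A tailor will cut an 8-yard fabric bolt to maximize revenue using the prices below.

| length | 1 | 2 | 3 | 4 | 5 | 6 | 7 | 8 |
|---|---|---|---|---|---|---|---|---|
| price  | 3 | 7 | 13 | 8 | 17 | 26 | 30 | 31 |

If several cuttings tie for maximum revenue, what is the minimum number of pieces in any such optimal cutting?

Let r[k] be the best obtainable value from length k. For each k, try every first piece i and keep the best of price[i] + r[k−i].
r[1] = 3
r[2] = max(3+3, 7+0) = 7
r[3] = max(3+7, 7+3, 13+0) = 13
r[4] = max(3+13, 7+7, 13+3, 8+0) = 16
r[5] = max(3+16, 7+13, 13+7, 8+3, 17+0) = 20
r[6] = max(3+20, 7+16, 13+13, 8+7, 17+3, 26+0) = 26
r[7] = max(3+26, 7+20, 13+16, …, 26+3, 30+0) = 30
r[8] = max(3+30, 7+26, 13+20, …, 30+3, 31+0) = 33
Maximum revenue is $33.
Now minimize piece count subject to staying optimal: for each k, pieces[k] = 1 + min over i with p[i]+r[k−i]=r[k] of pieces[k−i].
pieces[5] = 2
pieces[6] = 1
pieces[7] = 1
pieces[8] = 2

2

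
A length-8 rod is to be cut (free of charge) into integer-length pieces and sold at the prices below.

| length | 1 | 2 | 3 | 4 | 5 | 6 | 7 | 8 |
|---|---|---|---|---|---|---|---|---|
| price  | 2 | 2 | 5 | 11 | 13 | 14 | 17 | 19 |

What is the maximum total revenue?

22

Build best[k] bottom-up: best[k] = max over allowed piece i of (p[i] + best[k−i]).
best[1] = 2
best[2] = max(2+2, 2+0) = 4
best[3] = max(2+4, 2+2, 5+0) = 6
best[4] = max(2+6, 2+4, 5+2, 11+0) = 11
best[5] = max(2+11, 2+6, 5+4, 11+2, 13+0) = 13
best[6] = max(2+13, 2+11, 5+6, 11+4, 13+2, 14+0) = 15
best[7] = max(2+15, 2+13, 5+11, …, 14+2, 17+0) = 17
best[8] = max(2+17, 2+15, 5+13, …, 17+2, 19+0) = 22
One optimal cutting: 4 + 4 → 11 + 11 = 22.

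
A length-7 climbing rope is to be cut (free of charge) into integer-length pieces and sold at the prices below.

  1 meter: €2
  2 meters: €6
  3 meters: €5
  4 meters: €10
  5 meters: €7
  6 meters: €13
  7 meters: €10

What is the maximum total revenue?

Consider every possible first cut. v[k] is the best of p[i]+v[k−i] over all sellable i≤k.
v[1] = 2
v[2] = 6
v[3] = 8  (first piece 1, then v[2]=6)
v[4] = 12  (first piece 2, then v[2]=6)
v[5] = 14  (first piece 1, then v[4]=12)
v[6] = 18  (first piece 2, then v[4]=12)
v[7] = 20  (first piece 1, then v[6]=18)
One optimal cutting: 2 + 2 + 2 + 1 → €6 + €6 + €6 + €2 = €20.

20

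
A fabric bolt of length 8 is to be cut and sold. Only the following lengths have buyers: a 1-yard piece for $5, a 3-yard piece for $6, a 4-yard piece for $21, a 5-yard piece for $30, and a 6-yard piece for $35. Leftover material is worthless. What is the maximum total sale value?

Let r[k] be the best obtainable value from length k. For each k, try every first piece i and keep the best of price[i] + r[k−i].
r[1] = 5
r[2] = 10  (first piece 1, then r[1]=5)
r[3] = max(5+10, 6+0) = 15
r[4] = max(5+15, 6+5, 21+0) = 21
r[5] = max(5+21, 6+10, 21+5, 30+0) = 30
r[6] = max(5+30, 6+15, 21+10, 30+5, 35+0) = 35
r[7] = max(5+35, 6+21, 21+15, 30+10, 35+5) = 40
r[8] = max(5+40, 6+30, 21+21, 30+15, 35+10) = 45
One optimal cutting: 5 + 1 + 1 + 1 → $45.

45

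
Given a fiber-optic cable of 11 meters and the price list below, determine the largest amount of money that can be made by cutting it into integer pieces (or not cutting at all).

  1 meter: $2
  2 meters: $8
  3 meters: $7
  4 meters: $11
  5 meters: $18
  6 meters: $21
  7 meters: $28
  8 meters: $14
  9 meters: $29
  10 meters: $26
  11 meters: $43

Build best[k] bottom-up: best[k] = max over allowed piece i of (p[i] + best[k−i]).
best[1] = 2
best[2] = max(2+2, 8+0) = 8
best[3] = max(2+8, 8+2, 7+0) = 10
best[4] = max(2+10, 8+8, 7+2, 11+0) = 16
best[5] = max(2+16, 8+10, 7+8, 11+2, 18+0) = 18
best[6] = max(2+18, 8+16, 7+10, 11+8, 18+2, 21+0) = 24
best[7] = max(2+24, 8+18, 7+16, …, 21+2, 28+0) = 28
best[8] = max(2+28, 8+24, 7+18, …, 28+2, 14+0) = 32
best[9] = max(2+32, 8+28, 7+24, …, 14+2, 29+0) = 36
best[10] = max(2+36, 8+32, 7+28, …, 29+2, 26+0) = 40
best[11] = max(2+40, 8+36, 7+32, …, 26+2, 43+0) = 44
One optimal cutting: 7 + 2 + 2 → $28 + $8 + $8 = $44.

44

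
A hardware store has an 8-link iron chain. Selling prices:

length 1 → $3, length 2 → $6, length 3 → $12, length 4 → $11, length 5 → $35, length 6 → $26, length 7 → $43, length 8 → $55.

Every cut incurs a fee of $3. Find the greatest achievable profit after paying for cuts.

55

Consider every possible first cut. v[k] is the best of p[i]+v[k−i] over all sellable i≤k, charging 3 whenever i<k.
v[1] = 3
v[2] = max(3+3-3, 6+0) = 6
v[3] = max(3+6-3, 6+3-3, 12+0) = 12
v[4] = max(3+12-3, 6+6-3, 12+3-3, 11+0) = 12
v[5] = max(3+12-3, 6+12-3, 12+6-3, 11+3-3, 35+0) = 35
v[6] = max(3+35-3, 6+12-3, 12+12-3, 11+6-3, 35+3-3, 26+0) = 35
v[7] = max(3+35-3, 6+35-3, 12+12-3, …, 26+3-3, 43+0) = 43
v[8] = max(3+43-3, 6+35-3, 12+35-3, …, 43+3-3, 55+0) = 55
Best is to make no cuts and sell whole for $55.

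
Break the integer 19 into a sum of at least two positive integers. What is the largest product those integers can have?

Let g[k] be the best product for length k (with at least one cut). For each first piece i, the rest contributes max(k−i, g[k−i]).
Small cases: g[2]=1, g[3]=2, g[4]=4, g[5]=6, g[6]=9, g[7]=12, g[8]=18, g[9]=27, g[10]=36, g[11]=54, g[12]=81.
g[13] = 2·max(11,54) = 2·54 = 108
g[14] = 2·max(12,81) = 2·81 = 162
g[15] = 3·max(12,81) = 3·81 = 243
g[16] = 2·max(14,162) = 2·162 = 324
g[17] = 2·max(15,243) = 2·243 = 486
g[18] = 3·max(15,243) = 3·243 = 729
g[19] = 2·max(17,486) = 2·486 = 972
One optimal split: 3 + 3 + 3 + 3 + 3 + 2 + 2; product 3·3·3·3·3·2·2 = 972.

972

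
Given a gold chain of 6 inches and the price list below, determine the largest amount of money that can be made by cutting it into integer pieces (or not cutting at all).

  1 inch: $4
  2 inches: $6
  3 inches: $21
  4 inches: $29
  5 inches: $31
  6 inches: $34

42

Consider every possible first cut. r[k] is the best of p[i]+r[k−i] over all sellable i≤k.
r[1] = 4
r[2] = 8  (first piece 1, then r[1]=4)
r[3] = 21
r[4] = 29
r[5] = 33  (first piece 1, then r[4]=29)
r[6] = 42  (first piece 3, then r[3]=21)
One optimal cutting: 3 + 3 → $21 + $21 = $42.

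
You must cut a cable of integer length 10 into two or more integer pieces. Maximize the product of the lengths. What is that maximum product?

36

Fill f[k] for k=2..10: at each k try every first piece i and multiply by the better of (k−i) uncut or f[k−i].
f[2] = 1*max(1,0) = 1*1 = 1
f[3] = max(1*2, 2*1) = 2
f[4] = max(1*3, 2*2, 3*1) = 4
f[5] = max(1*4, 2*3, 3*2, 4*1) = 6
f[6] = max(1*6, 2*4, 3*3, 4*2, 5*1) = 9
f[7] = max(1*9, 2*6, 3*4, 4*3, 5*2, 6*1) = 12
f[8] = max(1*12, 2*9, 3*6, …, 6*2, 7*1) = 18
f[9] = max(1*18, 2*12, 3*9, …, 7*2, 8*1) = 27
f[10] = max(1*27, 2*18, 3*12, …, 8*2, 9*1) = 36
One optimal split: 3 + 3 + 2 + 2; product 3*3*2*2 = 36.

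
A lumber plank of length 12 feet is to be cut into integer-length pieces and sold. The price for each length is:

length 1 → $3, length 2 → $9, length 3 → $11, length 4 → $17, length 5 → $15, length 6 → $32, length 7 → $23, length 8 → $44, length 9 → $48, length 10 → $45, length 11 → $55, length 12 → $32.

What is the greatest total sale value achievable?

64

Let v[k] be the best obtainable value from length k. For each k, try every first piece i and keep the best of price[i] + v[k−i].
v[1] = 3
v[2] = max(3+3, 9+0) = 9
v[3] = max(3+9, 9+3, 11+0) = 12
v[4] = max(3+12, 9+9, 11+3, 17+0) = 18
v[5] = max(3+18, 9+12, 11+9, 17+3, 15+0) = 21
v[6] = max(3+21, 9+18, 11+12, 17+9, 15+3, 32+0) = 32
v[7] = max(3+32, 9+21, 11+18, …, 32+3, 23+0) = 35
v[8] = max(3+35, 9+32, 11+21, …, 23+3, 44+0) = 44
v[9] = max(3+44, 9+35, 11+32, …, 44+3, 48+0) = 48
v[10] = max(3+48, 9+44, 11+35, …, 48+3, 45+0) = 53
v[11] = max(3+53, 9+48, 11+44, …, 45+3, 55+0) = 57
v[12] = max(3+57, 9+53, 11+48, …, 55+3, 32+0) = 64
One optimal cutting: 6 + 6 → $32 + $32 = $64.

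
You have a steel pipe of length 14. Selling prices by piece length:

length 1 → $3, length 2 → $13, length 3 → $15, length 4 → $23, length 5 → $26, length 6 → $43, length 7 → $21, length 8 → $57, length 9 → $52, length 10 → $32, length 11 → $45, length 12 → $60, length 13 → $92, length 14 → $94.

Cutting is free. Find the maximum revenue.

Let r[k] be the best obtainable value from length k. For each k, try every first piece i and keep the best of price[i] + r[k−i].
r[1] = 3
r[2] = max(3+3, 13+0) = 13
r[3] = max(3+13, 13+3, 15+0) = 16
r[4] = max(3+16, 13+13, 15+3, 23+0) = 26
r[5] = max(3+26, 13+16, 15+13, 23+3, 26+0) = 29
r[6] = max(3+29, 13+26, 15+16, 23+13, 26+3, 43+0) = 43
r[7] = max(3+43, 13+29, 15+26, …, 43+3, 21+0) = 46
r[8] = max(3+46, 13+43, 15+29, …, 21+3, 57+0) = 57
r[9] = max(3+57, 13+46, 15+43, …, 57+3, 52+0) = 60
r[10] = max(3+60, 13+57, 15+46, …, 52+3, 32+0) = 70
r[11] = max(3+70, 13+60, 15+57, …, 32+3, 45+0) = 73
r[12] = max(3+73, 13+70, 15+60, …, 45+3, 60+0) = 86
r[13] = max(3+86, 13+73, 15+70, …, 60+3, 92+0) = 92
r[14] = max(3+92, 13+86, 15+73, …, 92+3, 94+0) = 100
One optimal cutting: 8 + 6 → $57 + $43 = $100.

100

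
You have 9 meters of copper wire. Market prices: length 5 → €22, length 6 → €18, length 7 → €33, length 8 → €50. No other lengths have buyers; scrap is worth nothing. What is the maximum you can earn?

50

Let r[k] be the best obtainable value from length k. For each k, try every first piece i and keep the best of price[i] + r[k−i].
r[1] = 0
r[2] = 0
r[3] = 0
r[4] = 0
r[5] = 22
r[6] = max(22+0, 18+0) = 22
r[7] = max(22+0, 18+0, 33+0) = 33
r[8] = max(22+0, 18+0, 33+0, 50+0) = 50
r[9] = max(22+0, 18+0, 33+0, 50+0) = 50
One optimal cutting: pieces 8 with 1 meter of scrap → €50.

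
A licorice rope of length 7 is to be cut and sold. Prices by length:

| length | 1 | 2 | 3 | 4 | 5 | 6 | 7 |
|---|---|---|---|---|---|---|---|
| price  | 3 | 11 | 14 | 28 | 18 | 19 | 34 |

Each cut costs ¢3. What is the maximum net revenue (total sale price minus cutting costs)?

Let net[k] be the best obtainable value from length k. For each k, try every first piece i and keep the best of price[i] + net[k−i] minus the 3 cut fee when i<k.
net[1] = 3
net[2] = 11
net[3] = 14
net[4] = 28
net[5] = 28  (first piece 1, then net[4]=28)
net[6] = 36  (first piece 2, then net[4]=28)
net[7] = 39  (first piece 3, then net[4]=28)
One optimal plan: pieces 4 + 3 (1 cut) → ¢42 − ¢3 = ¢39.

39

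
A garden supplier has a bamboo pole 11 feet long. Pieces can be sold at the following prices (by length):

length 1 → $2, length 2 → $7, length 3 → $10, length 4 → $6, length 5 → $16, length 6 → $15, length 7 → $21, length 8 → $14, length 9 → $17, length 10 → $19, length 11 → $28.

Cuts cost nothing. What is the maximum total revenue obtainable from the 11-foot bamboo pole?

38

Build best[k] bottom-up: best[k] = max over allowed piece i of (p[i] + best[k−i]).
best[1] = 2
best[2] = max(2+2, 7+0) = 7
best[3] = max(2+7, 7+2, 10+0) = 10
best[4] = max(2+10, 7+7, 10+2, 6+0) = 14
best[5] = max(2+14, 7+10, 10+7, 6+2, 16+0) = 17
best[6] = max(2+17, 7+14, 10+10, 6+7, 16+2, 15+0) = 21
best[7] = max(2+21, 7+17, 10+14, …, 15+2, 21+0) = 24
best[8] = max(2+24, 7+21, 10+17, …, 21+2, 14+0) = 28
best[9] = max(2+28, 7+24, 10+21, …, 14+2, 17+0) = 31
best[10] = max(2+31, 7+28, 10+24, …, 17+2, 19+0) = 35
best[11] = max(2+35, 7+31, 10+28, …, 19+2, 28+0) = 38
One optimal cutting: 3 + 2 + 2 + 2 + 2 → $10 + $7 + $7 + $7 + $7 = $38.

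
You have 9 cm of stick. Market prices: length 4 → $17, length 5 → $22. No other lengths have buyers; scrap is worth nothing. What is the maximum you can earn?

39

Build best[k] bottom-up: best[k] = max over allowed piece i of (p[i] + best[k−i]).
best[1] = 0
best[2] = 0
best[3] = 0
best[4] = 17
best[5] = max(17+0, 22+0) = 22
best[6] = max(17+0, 22+0) = 22
best[7] = max(17+0, 22+0) = 22
best[8] = max(17+17, 22+0) = 34
best[9] = max(17+22, 22+17) = 39
One optimal cutting: 5 + 4 → $39.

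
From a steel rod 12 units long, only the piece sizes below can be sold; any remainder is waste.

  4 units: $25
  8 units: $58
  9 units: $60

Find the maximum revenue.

83

Let best[k] be the best obtainable value from length k. For each k, try every first piece i and keep the best of price[i] + best[k−i].
best[1] = 0
best[2] = 0
best[3] = 0
best[4] = 25
best[5] = 25
best[6] = 25
best[7] = 25
best[8] = max(25+25, 58+0) = 58
best[9] = max(25+25, 58+0, 60+0) = 60
best[10] = max(25+25, 58+0, 60+0) = 60
best[11] = max(25+25, 58+0, 60+0) = 60
best[12] = max(25+58, 58+25, 60+0) = 83
One optimal cutting: 8 + 4 → $83.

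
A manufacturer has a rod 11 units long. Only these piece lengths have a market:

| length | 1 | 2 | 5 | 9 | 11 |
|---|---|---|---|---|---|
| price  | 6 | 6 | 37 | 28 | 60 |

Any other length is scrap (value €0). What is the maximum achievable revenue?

Build best[k] bottom-up: best[k] = max over allowed piece i of (p[i] + best[k−i]).
best[1] = 6
best[2] = max(6+6, 6+0) = 12
best[3] = max(6+12, 6+6) = 18
best[4] = max(6+18, 6+12) = 24
best[5] = max(6+24, 6+18, 37+0) = 37
best[6] = max(6+37, 6+24, 37+6) = 43
best[7] = max(6+43, 6+37, 37+12) = 49
best[8] = max(6+49, 6+43, 37+18) = 55
best[9] = max(6+55, 6+49, 37+24, 28+0) = 61
best[10] = max(6+61, 6+55, 37+37, 28+6) = 74
best[11] = max(6+74, 6+61, 37+43, 28+12, 60+0) = 80
One optimal cutting: 5 + 5 + 1 → €80.

80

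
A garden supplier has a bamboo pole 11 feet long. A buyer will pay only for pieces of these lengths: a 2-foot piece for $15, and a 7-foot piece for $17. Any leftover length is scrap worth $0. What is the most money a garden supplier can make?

Let r[k] be the best obtainable value from length k. For each k, try every first piece i and keep the best of price[i] + r[k−i].
r[1] = 0
r[2] = 15
r[3] = 15
r[4] = 30  (first piece 2, then r[2]=15)
r[5] = 30
r[6] = 45  (first piece 2, then r[4]=30)
r[7] = 45
r[8] = 60  (first piece 2, then r[6]=45)
r[9] = 60
r[10] = 75  (first piece 2, then r[8]=60)
r[11] = 75
One optimal cutting: pieces 2 + 2 + 2 + 2 + 2 with 1 foot of scrap → $75.

75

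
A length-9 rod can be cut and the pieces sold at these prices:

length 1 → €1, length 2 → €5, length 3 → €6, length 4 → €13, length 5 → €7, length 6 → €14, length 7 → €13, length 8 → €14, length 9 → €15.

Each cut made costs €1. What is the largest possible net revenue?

25

Build net[k] bottom-up: net[k] = max over allowed piece i of (p[i] + net[k−i]) − 1 per cut.
net[1] = 1
net[2] = 5
net[3] = 6
net[4] = 13
net[5] = 13  (first piece 1, then net[4]=13)
net[6] = 17  (first piece 2, then net[4]=13)
net[7] = 18  (first piece 3, then net[4]=13)
net[8] = 25  (first piece 4, then net[4]=13)
net[9] = 25  (first piece 1, then net[8]=25)
One optimal plan: pieces 4 + 4 + 1 (2 cuts) → €27 − €2 = €25.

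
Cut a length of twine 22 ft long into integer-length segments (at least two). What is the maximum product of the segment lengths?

Define g[k] = max over 1≤i<k of i · max(k−i, g[k−i]); the inner max lets the remainder stay uncut if that's better.
g[2] = 1·max(1,0) = 1·1 = 1
g[3] = 1·max(2,1) = 1·2 = 2
g[4] = 2·max(2,1) = 2·2 = 4
g[5] = 2·max(3,2) = 2·3 = 6
g[6] = 3·max(3,2) = 3·3 = 9
g[7] = 2·max(5,6) = 2·6 = 12
g[8] = 2·max(6,9) = 2·9 = 18
g[9] = 3·max(6,9) = 3·9 = 27
g[10] = 2·max(8,18) = 2·18 = 36
g[11] = 2·max(9,27) = 2·27 = 54
g[12] = 3·max(9,27) = 3·27 = 81
g[13] = 2·max(11,54) = 2·54 = 108
g[14] = 2·max(12,81) = 2·81 = 162
g[15] = 3·max(12,81) = 3·81 = 243
g[16] = 2·max(14,162) = 2·162 = 324
g[17] = 2·max(15,243) = 2·243 = 486
g[18] = 3·max(15,243) = 3·243 = 729
g[19] = 2·max(17,486) = 2·486 = 972
g[20] = 2·max(18,729) = 2·729 = 1458
g[21] = 3·max(18,729) = 3·729 = 2187
g[22] = 2·max(20,1458) = 2·1458 = 2916
One optimal split: 3 + 3 + 3 + 3 + 3 + 3 + 2 + 2; product 3·3·3·3·3·3·2·2 = 2916.

2916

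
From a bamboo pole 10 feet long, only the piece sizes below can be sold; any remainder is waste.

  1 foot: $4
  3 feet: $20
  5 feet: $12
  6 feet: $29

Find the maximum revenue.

Consider every possible first cut. best[k] is the best of p[i]+best[k−i] over all sellable i≤k.
best[1] = 4
best[2] = 8  (first piece 1, then best[1]=4)
best[3] = 20
best[4] = 24  (first piece 1, then best[3]=20)
best[5] = 28  (first piece 1, then best[4]=24)
best[6] = 40  (first piece 3, then best[3]=20)
best[7] = 44  (first piece 1, then best[6]=40)
best[8] = 48  (first piece 1, then best[7]=44)
best[9] = 60  (first piece 3, then best[6]=40)
best[10] = 64  (first piece 1, then best[9]=60)
One optimal cutting: 3 + 3 + 3 + 1 → $64.

64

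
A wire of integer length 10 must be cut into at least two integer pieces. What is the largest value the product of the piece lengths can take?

Fill g[k] for k=2..10: at each k try every first piece i and multiply by the better of (k−i) uncut or g[k−i].
g[2] = 1*max(1,0) = 1*1 = 1
g[3] = 1*max(2,1) = 1*2 = 2
g[4] = 2*max(2,1) = 2*2 = 4
g[5] = 2*max(3,2) = 2*3 = 6
g[6] = 3*max(3,2) = 3*3 = 9
g[7] = 2*max(5,6) = 2*6 = 12
g[8] = 2*max(6,9) = 2*9 = 18
g[9] = 3*max(6,9) = 3*9 = 27
g[10] = 2*max(8,18) = 2*18 = 36
One optimal split: 3 + 3 + 2 + 2; product 3*3*2*2 = 36.

36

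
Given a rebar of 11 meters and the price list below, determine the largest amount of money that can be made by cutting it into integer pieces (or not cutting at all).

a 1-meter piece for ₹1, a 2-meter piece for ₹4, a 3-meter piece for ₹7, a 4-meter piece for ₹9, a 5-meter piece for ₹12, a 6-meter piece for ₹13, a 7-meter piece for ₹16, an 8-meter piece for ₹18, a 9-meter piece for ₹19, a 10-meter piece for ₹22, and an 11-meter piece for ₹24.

26

Let R[k] be the best obtainable value from length k. For each k, try every first piece i and keep the best of price[i] + R[k−i].
R[1] = 1
R[2] = 4
R[3] = 7
R[4] = 9
R[5] = 12
R[6] = 14  (first piece 3, then R[3]=7)
R[7] = 16  (first piece 2, then R[5]=12)
R[8] = 19  (first piece 3, then R[5]=12)
R[9] = 21  (first piece 3, then R[6]=14)
R[10] = 24  (first piece 5, then R[5]=12)
R[11] = 26  (first piece 3, then R[8]=19)
One optimal cutting: 5 + 3 + 3 → ₹12 + ₹7 + ₹7 = ₹26.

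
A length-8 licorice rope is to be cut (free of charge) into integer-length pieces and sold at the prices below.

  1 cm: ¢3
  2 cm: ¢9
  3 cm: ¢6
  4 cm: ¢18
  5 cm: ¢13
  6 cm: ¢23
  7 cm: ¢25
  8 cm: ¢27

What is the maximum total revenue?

Build r[k] bottom-up: r[k] = max over allowed piece i of (p[i] + r[k−i]).
r[1] = 3
r[2] = max(3+3, 9+0) = 9
r[3] = max(3+9, 9+3, 6+0) = 12
r[4] = max(3+12, 9+9, 6+3, 18+0) = 18
r[5] = max(3+18, 9+12, 6+9, 18+3, 13+0) = 21
r[6] = max(3+21, 9+18, 6+12, 18+9, 13+3, 23+0) = 27
r[7] = max(3+27, 9+21, 6+18, …, 23+3, 25+0) = 30
r[8] = max(3+30, 9+27, 6+21, …, 25+3, 27+0) = 36
One optimal cutting: 2 + 2 + 2 + 2 → ¢9 + ¢9 + ¢9 + ¢9 = ¢36.

36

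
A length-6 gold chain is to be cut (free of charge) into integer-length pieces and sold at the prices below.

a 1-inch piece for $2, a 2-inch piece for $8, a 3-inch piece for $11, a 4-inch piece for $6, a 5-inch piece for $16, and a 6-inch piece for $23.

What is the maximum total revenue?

Let best[k] be the best obtainable value from length k. For each k, try every first piece i and keep the best of price[i] + best[k−i].
best[1] = 2
best[2] = max(2+2, 8+0) = 8
best[3] = max(2+8, 8+2, 11+0) = 11
best[4] = max(2+11, 8+8, 11+2, 6+0) = 16
best[5] = max(2+16, 8+11, 11+8, 6+2, 16+0) = 19
best[6] = max(2+19, 8+16, 11+11, 6+8, 16+2, 23+0) = 24
One optimal cutting: 2 + 2 + 2 → $8 + $8 + $8 = $24.

24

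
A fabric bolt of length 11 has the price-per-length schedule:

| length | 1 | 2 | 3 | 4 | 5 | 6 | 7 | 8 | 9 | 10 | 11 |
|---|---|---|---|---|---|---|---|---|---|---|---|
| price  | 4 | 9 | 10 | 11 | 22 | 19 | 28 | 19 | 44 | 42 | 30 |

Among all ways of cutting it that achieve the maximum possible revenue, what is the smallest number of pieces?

Consider every possible first cut. r[k] is the best of p[i]+r[k−i] over all sellable i≤k.
r[1] = 4
r[2] = max(4+4, 9+0) = 9
r[3] = max(4+9, 9+4, 10+0) = 13
r[4] = max(4+13, 9+9, 10+4, 11+0) = 18
r[5] = max(4+18, 9+13, 10+9, 11+4, 22+0) = 22
r[6] = max(4+22, 9+18, 10+13, 11+9, 22+4, 19+0) = 27
r[7] = max(4+27, 9+22, 10+18, …, 19+4, 28+0) = 31
r[8] = max(4+31, 9+27, 10+22, …, 28+4, 19+0) = 36
r[9] = max(4+36, 9+31, 10+27, …, 19+4, 44+0) = 44
r[10] = max(4+44, 9+36, 10+31, …, 44+4, 42+0) = 48
r[11] = max(4+48, 9+44, 10+36, …, 42+4, 30+0) = 53
Maximum revenue is $53.
Now minimize piece count subject to staying optimal: for each k, pieces[k] = 1 + min over i with p[i]+r[k−i]=r[k] of pieces[k−i].
pieces[8] = 4
pieces[9] = 1
pieces[10] = 2
pieces[11] = 2

2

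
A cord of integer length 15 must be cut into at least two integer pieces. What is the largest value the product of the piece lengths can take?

Define g[k] = max over 1≤i<k of i · max(k−i, g[k−i]); the inner max lets the remainder stay uncut if that's better.
g[2] = 1×max(1,0) = 1×1 = 1
g[3] = max(1×2, 2×1) = 2
g[4] = max(1×3, 2×2, 3×1) = 4
g[5] = max(1×4, 2×3, 3×2, 4×1) = 6
g[6] = max(1×6, 2×4, 3×3, 4×2, 5×1) = 9
g[7] = max(1×9, 2×6, 3×4, 4×3, 5×2, 6×1) = 12
g[8] = max(1×12, 2×9, 3×6, …, 6×2, 7×1) = 18
g[9] = max(1×18, 2×12, 3×9, …, 7×2, 8×1) = 27
g[10] = max(1×27, 2×18, 3×12, …, 8×2, 9×1) = 36
g[11] = max(1×36, 2×27, 3×18, …, 9×2, 10×1) = 54
g[12] = max(1×54, 2×36, 3×27, …, 10×2, 11×1) = 81
g[13] = max(1×81, 2×54, 3×36, …, 11×2, 12×1) = 108
g[14] = max(1×108, 2×81, 3×54, …, 12×2, 13×1) = 162
g[15] = max(1×162, 2×108, 3×81, …, 13×2, 14×1) = 243
One optimal split: 3 + 3 + 3 + 3 + 3; product 3×3×3×3×3 = 243.

243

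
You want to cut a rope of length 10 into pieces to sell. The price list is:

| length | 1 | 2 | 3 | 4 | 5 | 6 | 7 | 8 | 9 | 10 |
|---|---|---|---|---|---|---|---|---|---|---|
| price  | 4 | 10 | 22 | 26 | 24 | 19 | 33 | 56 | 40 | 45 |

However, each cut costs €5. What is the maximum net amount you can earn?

61

Let v[k] be the best obtainable value from length k. For each k, try every first piece i and keep the best of price[i] + v[k−i] minus the 5 cut fee when i<k.
v[1] = 4
v[2] = 10
v[3] = 22
v[4] = 26
v[5] = 27  (first piece 2, then v[3]=22)
v[6] = 39  (first piece 3, then v[3]=22)
v[7] = 43  (first piece 3, then v[4]=26)
v[8] = 56
v[9] = 56  (first piece 3, then v[6]=39)
v[10] = 61  (first piece 2, then v[8]=56)
One optimal plan: pieces 8 + 2 (1 cut) → €66 − €5 = €61.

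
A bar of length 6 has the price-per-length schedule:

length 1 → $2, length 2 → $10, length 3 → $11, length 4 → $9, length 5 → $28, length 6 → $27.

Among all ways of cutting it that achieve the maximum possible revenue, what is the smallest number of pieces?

Build r[k] bottom-up: r[k] = max over allowed piece i of (p[i] + r[k−i]).
r[1] = 2
r[2] = 10
r[3] = 12  (first piece 1, then r[2]=10)
r[4] = 20  (first piece 2, then r[2]=10)
r[5] = 28
r[6] = 30  (first piece 1, then r[5]=28)
Maximum revenue is $30.
Now minimize piece count subject to staying optimal: for each k, pieces[k] = 1 + min over i with p[i]+r[k−i]=r[k] of pieces[k−i].
pieces[3] = 2
pieces[4] = 2
pieces[5] = 1
pieces[6] = 2

2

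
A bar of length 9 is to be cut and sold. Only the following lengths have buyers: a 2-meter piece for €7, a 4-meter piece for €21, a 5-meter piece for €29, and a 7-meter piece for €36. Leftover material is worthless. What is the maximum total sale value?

Let f[k] be the best obtainable value from length k. For each k, try every first piece i and keep the best of price[i] + f[k−i].
f[1] = 0
f[2] = 7
f[3] = 7
f[4] = max(7+7, 21+0) = 21
f[5] = max(7+7, 21+0, 29+0) = 29
f[6] = max(7+21, 21+7, 29+0) = 29
f[7] = max(7+29, 21+7, 29+7, 36+0) = 36
f[8] = max(7+29, 21+21, 29+7, 36+0) = 42
f[9] = max(7+36, 21+29, 29+21, 36+7) = 50
One optimal cutting: 5 + 4 → €50.

50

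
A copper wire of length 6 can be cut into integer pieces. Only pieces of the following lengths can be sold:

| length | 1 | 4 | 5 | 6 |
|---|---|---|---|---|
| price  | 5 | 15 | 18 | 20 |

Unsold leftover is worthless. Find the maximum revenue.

30

Build r[k] bottom-up: r[k] = max over allowed piece i of (p[i] + r[k−i]).
r[1] = 5
r[2] = 10  (first piece 1, then r[1]=5)
r[3] = 15  (first piece 1, then r[2]=10)
r[4] = 20  (first piece 1, then r[3]=15)
r[5] = 25  (first piece 1, then r[4]=20)
r[6] = 30  (first piece 1, then r[5]=25)
One optimal cutting: 1 + 1 + 1 + 1 + 1 + 1 → €30.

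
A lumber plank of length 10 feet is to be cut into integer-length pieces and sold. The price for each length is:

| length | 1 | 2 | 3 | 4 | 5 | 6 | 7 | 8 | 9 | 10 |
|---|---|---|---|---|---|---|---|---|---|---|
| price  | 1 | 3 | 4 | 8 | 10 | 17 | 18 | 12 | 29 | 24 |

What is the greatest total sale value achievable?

Consider every possible first cut. R[k] is the best of p[i]+R[k−i] over all sellable i≤k.
R[1] = 1
R[2] = max(1+1, 3+0) = 3
R[3] = max(1+3, 3+1, 4+0) = 4
R[4] = max(1+4, 3+3, 4+1, 8+0) = 8
R[5] = max(1+8, 3+4, 4+3, 8+1, 10+0) = 10
R[6] = max(1+10, 3+8, 4+4, 8+3, 10+1, 17+0) = 17
R[7] = max(1+17, 3+10, 4+8, …, 17+1, 18+0) = 18
R[8] = max(1+18, 3+17, 4+10, …, 18+1, 12+0) = 20
R[9] = max(1+20, 3+18, 4+17, …, 12+1, 29+0) = 29
R[10] = max(1+29, 3+20, 4+18, …, 29+1, 24+0) = 30
One optimal cutting: 9 + 1 → $29 + $1 = $30.

30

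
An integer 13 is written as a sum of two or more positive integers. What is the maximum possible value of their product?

108

Let prod[k] be the best product for length k (with at least one cut). For each first piece i, the rest contributes max(k−i, prod[k−i]).
prod[2] = 1*max(1,0) = 1*1 = 1
prod[3] = 1*max(2,1) = 1*2 = 2
prod[4] = 2*max(2,1) = 2*2 = 4
prod[5] = 2*max(3,2) = 2*3 = 6
prod[6] = 3*max(3,2) = 3*3 = 9
prod[7] = 2*max(5,6) = 2*6 = 12
prod[8] = 2*max(6,9) = 2*9 = 18
prod[9] = 3*max(6,9) = 3*9 = 27
prod[10] = 2*max(8,18) = 2*18 = 36
prod[11] = 2*max(9,27) = 2*27 = 54
prod[12] = 3*max(9,27) = 3*27 = 81
prod[13] = 2*max(11,54) = 2*54 = 108
One optimal split: 3 + 3 + 3 + 2 + 2; product 3*3*3*2*2 = 108.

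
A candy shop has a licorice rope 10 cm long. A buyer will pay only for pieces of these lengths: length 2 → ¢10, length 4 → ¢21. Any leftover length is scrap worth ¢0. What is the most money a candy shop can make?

52

Consider every possible first cut. r[k] is the best of p[i]+r[k−i] over all sellable i≤k.
r[1] = 0
r[2] = 10
r[3] = 10
r[4] = max(10+10, 21+0) = 21
r[5] = max(10+10, 21+0) = 21
r[6] = max(10+21, 21+10) = 31
r[7] = max(10+21, 21+10) = 31
r[8] = max(10+31, 21+21) = 42
r[9] = max(10+31, 21+21) = 42
r[10] = max(10+42, 21+31) = 52
One optimal cutting: 4 + 4 + 2 → ¢52.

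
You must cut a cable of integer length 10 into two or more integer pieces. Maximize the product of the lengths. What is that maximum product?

36

Define P[k] = max over 1≤i<k of i · max(k−i, P[k−i]); the inner max lets the remainder stay uncut if that's better.
P[2] = 1×max(1,0) = 1×1 = 1
P[3] = 1×max(2,1) = 1×2 = 2
P[4] = 2×max(2,1) = 2×2 = 4
P[5] = 2×max(3,2) = 2×3 = 6
P[6] = 3×max(3,2) = 3×3 = 9
P[7] = 2×max(5,6) = 2×6 = 12
P[8] = 2×max(6,9) = 2×9 = 18
P[9] = 3×max(6,9) = 3×9 = 27
P[10] = 2×max(8,18) = 2×18 = 36
One optimal split: 3 + 3 + 2 + 2; product 3×3×2×2 = 36.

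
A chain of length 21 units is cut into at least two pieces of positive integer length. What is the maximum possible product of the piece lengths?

Fill f[k] for k=2..21: at each k try every first piece i and multiply by the better of (k−i) uncut or f[k−i].
f[2] = 1×max(1,0) = 1×1 = 1
f[3] = max(1×2, 2×1) = 2
f[4] = max(1×3, 2×2, 3×1) = 4
f[5] = max(1×4, 2×3, 3×2, 4×1) = 6
f[6] = max(1×6, 2×4, 3×3, 4×2, 5×1) = 9
f[7] = max(1×9, 2×6, 3×4, 4×3, 5×2, 6×1) = 12
f[8] = max(1×12, 2×9, 3×6, …, 6×2, 7×1) = 18
f[9] = max(1×18, 2×12, 3×9, …, 7×2, 8×1) = 27
f[10] = max(1×27, 2×18, 3×12, …, 8×2, 9×1) = 36
f[11] = max(1×36, 2×27, 3×18, …, 9×2, 10×1) = 54
f[12] = max(1×54, 2×36, 3×27, …, 10×2, 11×1) = 81
f[13] = max(1×81, 2×54, 3×36, …, 11×2, 12×1) = 108
f[14] = max(1×108, 2×81, 3×54, …, 12×2, 13×1) = 162
f[15] = max(1×162, 2×108, 3×81, …, 13×2, 14×1) = 243
f[16] = max(1×243, 2×162, 3×108, …, 14×2, 15×1) = 324
f[17] = max(1×324, 2×243, 3×162, …, 15×2, 16×1) = 486
f[18] = max(1×486, 2×324, 3×243, …, 16×2, 17×1) = 729
f[19] = max(1×729, 2×486, 3×324, …, 17×2, 18×1) = 972
f[20] = max(1×972, 2×729, 3×486, …, 18×2, 19×1) = 1458
f[21] = max(1×1458, 2×972, 3×729, …, 19×2, 20×1) = 2187
One optimal split: 3 + 3 + 3 + 3 + 3 + 3 + 3; product 3×3×3×3×3×3×3 = 2187.

2187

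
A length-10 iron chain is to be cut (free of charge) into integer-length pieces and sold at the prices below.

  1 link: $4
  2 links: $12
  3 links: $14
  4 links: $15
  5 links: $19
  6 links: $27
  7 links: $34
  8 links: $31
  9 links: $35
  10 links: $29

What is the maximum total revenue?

60

Consider every possible first cut. best[k] is the best of p[i]+best[k−i] over all sellable i≤k.
best[1] = 4
best[2] = max(4+4, 12+0) = 12
best[3] = max(4+12, 12+4, 14+0) = 16
best[4] = max(4+16, 12+12, 14+4, 15+0) = 24
best[5] = max(4+24, 12+16, 14+12, 15+4, 19+0) = 28
best[6] = max(4+28, 12+24, 14+16, 15+12, 19+4, 27+0) = 36
best[7] = max(4+36, 12+28, 14+24, …, 27+4, 34+0) = 40
best[8] = max(4+40, 12+36, 14+28, …, 34+4, 31+0) = 48
best[9] = max(4+48, 12+40, 14+36, …, 31+4, 35+0) = 52
best[10] = max(4+52, 12+48, 14+40, …, 35+4, 29+0) = 60
One optimal cutting: 2 + 2 + 2 + 2 + 2 → $12 + $12 + $12 + $12 + $12 = $60.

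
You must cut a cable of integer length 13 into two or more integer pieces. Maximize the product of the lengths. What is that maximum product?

Fill m[k] for k=2..13: at each k try every first piece i and multiply by the better of (k−i) uncut or m[k−i].
m[2] = 1·max(1,0) = 1·1 = 1
m[3] = 1·max(2,1) = 1·2 = 2
m[4] = 2·max(2,1) = 2·2 = 4
m[5] = 2·max(3,2) = 2·3 = 6
m[6] = 3·max(3,2) = 3·3 = 9
m[7] = 2·max(5,6) = 2·6 = 12
m[8] = 2·max(6,9) = 2·9 = 18
m[9] = 3·max(6,9) = 3·9 = 27
m[10] = 2·max(8,18) = 2·18 = 36
m[11] = 2·max(9,27) = 2·27 = 54
m[12] = 3·max(9,27) = 3·27 = 81
m[13] = 2·max(11,54) = 2·54 = 108
One optimal split: 3 + 3 + 3 + 2 + 2; product 3·3·3·2·2 = 108.

108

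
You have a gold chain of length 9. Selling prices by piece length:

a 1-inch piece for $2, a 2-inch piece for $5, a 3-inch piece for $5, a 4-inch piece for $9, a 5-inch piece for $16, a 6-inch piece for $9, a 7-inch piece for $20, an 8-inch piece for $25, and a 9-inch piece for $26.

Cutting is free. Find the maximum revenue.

Build best[k] bottom-up: best[k] = max over allowed piece i of (p[i] + best[k−i]).
best[1] = 2
best[2] = max(2+2, 5+0) = 5
best[3] = max(2+5, 5+2, 5+0) = 7
best[4] = max(2+7, 5+5, 5+2, 9+0) = 10
best[5] = max(2+10, 5+7, 5+5, 9+2, 16+0) = 16
best[6] = max(2+16, 5+10, 5+7, 9+5, 16+2, 9+0) = 18
best[7] = max(2+18, 5+16, 5+10, …, 9+2, 20+0) = 21
best[8] = max(2+21, 5+18, 5+16, …, 20+2, 25+0) = 25
best[9] = max(2+25, 5+21, 5+18, …, 25+2, 26+0) = 27
One optimal cutting: 8 + 1 → $25 + $2 = $27.

27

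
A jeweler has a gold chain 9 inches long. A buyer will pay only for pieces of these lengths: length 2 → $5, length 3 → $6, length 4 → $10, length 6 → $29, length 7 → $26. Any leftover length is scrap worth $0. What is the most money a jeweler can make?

35

Consider every possible first cut. f[k] is the best of p[i]+f[k−i] over all sellable i≤k.
f[1] = 0
f[2] = 5
f[3] = max(5+0, 6+0) = 6
f[4] = max(5+5, 6+0, 10+0) = 10
f[5] = max(5+6, 6+5, 10+0) = 11
f[6] = max(5+10, 6+6, 10+5, 29+0) = 29
f[7] = max(5+11, 6+10, 10+6, 29+0, 26+0) = 29
f[8] = max(5+29, 6+11, 10+10, 29+5, 26+0) = 34
f[9] = max(5+29, 6+29, 10+11, 29+6, 26+5) = 35
One optimal cutting: 6 + 3 → $35.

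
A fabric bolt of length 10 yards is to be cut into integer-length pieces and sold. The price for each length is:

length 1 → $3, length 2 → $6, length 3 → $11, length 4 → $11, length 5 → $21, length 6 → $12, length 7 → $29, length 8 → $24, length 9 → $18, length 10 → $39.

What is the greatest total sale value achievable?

42

Consider every possible first cut. R[k] is the best of p[i]+R[k−i] over all sellable i≤k.
R[1] = 3
R[2] = 6  (first piece 1, then R[1]=3)
R[3] = 11
R[4] = 14  (first piece 1, then R[3]=11)
R[5] = 21
R[6] = 24  (first piece 1, then R[5]=21)
R[7] = 29
R[8] = 32  (first piece 1, then R[7]=29)
R[9] = 35  (first piece 1, then R[8]=32)
R[10] = 42  (first piece 5, then R[5]=21)
One optimal cutting: 5 + 5 → $21 + $21 = $42.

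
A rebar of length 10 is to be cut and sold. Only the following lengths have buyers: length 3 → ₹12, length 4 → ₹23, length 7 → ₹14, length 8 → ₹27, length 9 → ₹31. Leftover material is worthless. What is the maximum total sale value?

47

Consider every possible first cut. f[k] is the best of p[i]+f[k−i] over all sellable i≤k.
f[1] = 0
f[2] = 0
f[3] = 12
f[4] = max(12+0, 23+0) = 23
f[5] = max(12+0, 23+0) = 23
f[6] = max(12+12, 23+0) = 24
f[7] = max(12+23, 23+12, 14+0) = 35
f[8] = max(12+23, 23+23, 14+0, 27+0) = 46
f[9] = max(12+24, 23+23, 14+0, 27+0, 31+0) = 46
f[10] = max(12+35, 23+24, 14+12, 27+0, 31+0) = 47
One optimal cutting: 4 + 3 + 3 → ₹47.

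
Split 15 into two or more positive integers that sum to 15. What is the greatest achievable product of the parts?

Let prod[k] be the best product for length k (with at least one cut). For each first piece i, the rest contributes max(k−i, prod[k−i]).
Small cases: prod[2]=1, prod[3]=2, prod[4]=4, prod[5]=6, prod[6]=9, prod[7]=12, prod[8]=18.
prod[9] = max(1·18, 2·12, 3·9, …, 7·2, 8·1) = 27
prod[10] = max(1·27, 2·18, 3·12, …, 8·2, 9·1) = 36
prod[11] = max(1·36, 2·27, 3·18, …, 9·2, 10·1) = 54
prod[12] = max(1·54, 2·36, 3·27, …, 10·2, 11·1) = 81
prod[13] = max(1·81, 2·54, 3·36, …, 11·2, 12·1) = 108
prod[14] = max(1·108, 2·81, 3·54, …, 12·2, 13·1) = 162
prod[15] = max(1·162, 2·108, 3·81, …, 13·2, 14·1) = 243
One optimal split: 3 + 3 + 3 + 3 + 3; product 3·3·3·3·3 = 243.

243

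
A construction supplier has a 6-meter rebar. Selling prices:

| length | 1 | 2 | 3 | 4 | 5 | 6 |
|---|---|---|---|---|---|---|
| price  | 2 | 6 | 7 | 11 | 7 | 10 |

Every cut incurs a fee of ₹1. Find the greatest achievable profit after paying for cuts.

16

Build net[k] bottom-up: net[k] = max over allowed piece i of (p[i] + net[k−i]) − 1 per cut.
net[1] = 2
net[2] = 6
net[3] = 7  (first piece 1, then net[2]=6)
net[4] = 11  (first piece 2, then net[2]=6)
net[5] = 12  (first piece 1, then net[4]=11)
net[6] = 16  (first piece 2, then net[4]=11)
One optimal plan: pieces 2 + 2 + 2 (2 cuts) → ₹18 − ₹2 = ₹16.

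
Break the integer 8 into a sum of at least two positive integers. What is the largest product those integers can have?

18

Let m[k] be the best product for length k (with at least one cut). For each first piece i, the rest contributes max(k−i, m[k−i]).
m[2] = 1*max(1,0) = 1*1 = 1
m[3] = 1*max(2,1) = 1*2 = 2
m[4] = 2*max(2,1) = 2*2 = 4
m[5] = 2*max(3,2) = 2*3 = 6
m[6] = 3*max(3,2) = 3*3 = 9
m[7] = 2*max(5,6) = 2*6 = 12
m[8] = 2*max(6,9) = 2*9 = 18
One optimal split: 3 + 3 + 2; product 3*3*2 = 18.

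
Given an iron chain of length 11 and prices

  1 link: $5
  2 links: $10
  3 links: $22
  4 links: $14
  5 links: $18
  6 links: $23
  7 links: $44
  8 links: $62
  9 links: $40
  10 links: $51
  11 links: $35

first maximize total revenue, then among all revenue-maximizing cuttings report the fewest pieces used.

Consider every possible first cut. r[k] is the best of p[i]+r[k−i] over all sellable i≤k.
r[1] = 5
r[2] = 10  (first piece 1, then r[1]=5)
r[3] = 22
r[4] = 27  (first piece 1, then r[3]=22)
r[5] = 32  (first piece 1, then r[4]=27)
r[6] = 44  (first piece 3, then r[3]=22)
r[7] = 49  (first piece 1, then r[6]=44)
r[8] = 62
r[9] = 67  (first piece 1, then r[8]=62)
r[10] = 72  (first piece 1, then r[9]=67)
r[11] = 84  (first piece 3, then r[8]=62)
Maximum revenue is $84.
Now minimize piece count subject to staying optimal: for each k, pieces[k] = 1 + min over i with p[i]+r[k−i]=r[k] of pieces[k−i].
pieces[8] = 1
pieces[9] = 2
pieces[10] = 2
pieces[11] = 2

2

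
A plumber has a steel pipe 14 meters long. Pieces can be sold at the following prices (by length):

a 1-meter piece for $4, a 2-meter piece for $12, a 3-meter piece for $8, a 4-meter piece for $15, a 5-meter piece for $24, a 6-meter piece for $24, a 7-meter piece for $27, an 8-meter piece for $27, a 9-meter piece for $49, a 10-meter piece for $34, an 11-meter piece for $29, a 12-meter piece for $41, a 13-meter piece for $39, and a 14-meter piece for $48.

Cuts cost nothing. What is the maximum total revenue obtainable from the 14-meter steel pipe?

Build best[k] bottom-up: best[k] = max over allowed piece i of (p[i] + best[k−i]).
best[1] = 4
best[2] = 12
best[3] = 16  (first piece 1, then best[2]=12)
best[4] = 24  (first piece 2, then best[2]=12)
best[5] = 28  (first piece 1, then best[4]=24)
best[6] = 36  (first piece 2, then best[4]=24)
best[7] = 40  (first piece 1, then best[6]=36)
best[8] = 48  (first piece 2, then best[6]=36)
best[9] = 52  (first piece 1, then best[8]=48)
best[10] = 60  (first piece 2, then best[8]=48)
best[11] = 64  (first piece 1, then best[10]=60)
best[12] = 72  (first piece 2, then best[10]=60)
best[13] = 76  (first piece 1, then best[12]=72)
best[14] = 84  (first piece 2, then best[12]=72)
One optimal cutting: 2 + 2 + 2 + 2 + 2 + 2 + 2 → $12 + $12 + $12 + $12 + $12 + $12 + $12 = $84.

84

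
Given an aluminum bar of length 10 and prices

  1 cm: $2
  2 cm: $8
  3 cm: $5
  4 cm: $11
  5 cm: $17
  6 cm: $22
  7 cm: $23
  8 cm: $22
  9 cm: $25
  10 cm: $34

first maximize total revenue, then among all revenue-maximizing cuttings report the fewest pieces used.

Build r[k] bottom-up: r[k] = max over allowed piece i of (p[i] + r[k−i]).
r[1] = 2
r[2] = 8
r[3] = 10  (first piece 1, then r[2]=8)
r[4] = 16  (first piece 2, then r[2]=8)
r[5] = 18  (first piece 1, then r[4]=16)
r[6] = 24  (first piece 2, then r[4]=16)
r[7] = 26  (first piece 1, then r[6]=24)
r[8] = 32  (first piece 2, then r[6]=24)
r[9] = 34  (first piece 1, then r[8]=32)
r[10] = 40  (first piece 2, then r[8]=32)
Maximum revenue is $40.
Now minimize piece count subject to staying optimal: for each k, pieces[k] = 1 + min over i with p[i]+r[k−i]=r[k] of pieces[k−i].
pieces[7] = 4
pieces[8] = 4
pieces[9] = 5
pieces[10] = 5

5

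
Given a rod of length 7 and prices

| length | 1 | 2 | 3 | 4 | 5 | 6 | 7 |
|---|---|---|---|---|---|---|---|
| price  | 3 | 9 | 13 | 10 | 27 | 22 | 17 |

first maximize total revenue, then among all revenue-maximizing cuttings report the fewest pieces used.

Build r[k] bottom-up: r[k] = max over allowed piece i of (p[i] + r[k−i]).
r[1] = 3
r[2] = max(3+3, 9+0) = 9
r[3] = max(3+9, 9+3, 13+0) = 13
r[4] = max(3+13, 9+9, 13+3, 10+0) = 18
r[5] = max(3+18, 9+13, 13+9, 10+3, 27+0) = 27
r[6] = max(3+27, 9+18, 13+13, 10+9, 27+3, 22+0) = 30
r[7] = max(3+30, 9+27, 13+18, …, 22+3, 17+0) = 36
Maximum revenue is $36.
Now minimize piece count subject to staying optimal: for each k, pieces[k] = 1 + min over i with p[i]+r[k−i]=r[k] of pieces[k−i].
pieces[4] = 2
pieces[5] = 1
pieces[6] = 2
pieces[7] = 2

2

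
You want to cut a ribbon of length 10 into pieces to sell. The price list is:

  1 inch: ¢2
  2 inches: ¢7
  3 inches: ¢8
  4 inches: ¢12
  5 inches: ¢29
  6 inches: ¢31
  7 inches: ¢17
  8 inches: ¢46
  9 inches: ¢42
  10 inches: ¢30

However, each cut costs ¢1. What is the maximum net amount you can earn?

Let v[k] be the best obtainable value from length k. For each k, try every first piece i and keep the best of price[i] + v[k−i] minus the 1 cut fee when i<k.
v[1] = 2
v[2] = 7
v[3] = 8  (first piece 1, then v[2]=7)
v[4] = 13  (first piece 2, then v[2]=7)
v[5] = 29
v[6] = 31
v[7] = 35  (first piece 2, then v[5]=29)
v[8] = 46
v[9] = 47  (first piece 1, then v[8]=46)
v[10] = 57  (first piece 5, then v[5]=29)
One optimal plan: pieces 5 + 5 (1 cut) → ¢58 − ¢1 = ¢57.

57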